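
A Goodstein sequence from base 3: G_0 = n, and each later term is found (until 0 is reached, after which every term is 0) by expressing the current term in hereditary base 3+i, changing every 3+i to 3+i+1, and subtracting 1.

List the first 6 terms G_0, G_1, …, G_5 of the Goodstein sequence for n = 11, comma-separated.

G_0=11  [base 3] 3^2 + 2  →[3↦4]→  4^2 + 2 = 18  −1 ⇒ G_1=17
G_1=17  [base 4] 4^2 + 1  →[4↦5]→  5^2 + 1 = 26  −1 ⇒ G_2=25
G_2=25  [base 5] 5^2  →[5↦6]→  6^2 = 36  −1 ⇒ G_3=35
G_3=35  [base 6] 5·6 + 5  →[6↦7]→  5·7 + 5 = 40  −1 ⇒ G_4=39
G_4=39  [base 7] 5·7 + 4  →[7↦8]→  5·8 + 4 = 44  −1 ⇒ G_5=43

11, 17, 25, 35, 39, 43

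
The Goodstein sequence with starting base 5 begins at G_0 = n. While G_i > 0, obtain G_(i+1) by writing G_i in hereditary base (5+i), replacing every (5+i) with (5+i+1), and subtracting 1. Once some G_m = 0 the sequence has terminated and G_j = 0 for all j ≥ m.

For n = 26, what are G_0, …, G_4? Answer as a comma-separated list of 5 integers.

26, 36, 48, 53, 58

G_0=26  [base 5] 5^2 + 1  →[5↦6]→  6^2 + 1 = 37  −1 ⇒ G_1=36
G_1=36  [base 6] 6^2  →[6↦7]→  7^2 = 49  −1 ⇒ G_2=48
G_2=48  [base 7] 6·7 + 6  →[7↦8]→  6·8 + 6 = 54  −1 ⇒ G_3=53
G_3=53  [base 8] 6·8 + 5  →[8↦9]→  6·9 + 5 = 59  −1 ⇒ G_4=58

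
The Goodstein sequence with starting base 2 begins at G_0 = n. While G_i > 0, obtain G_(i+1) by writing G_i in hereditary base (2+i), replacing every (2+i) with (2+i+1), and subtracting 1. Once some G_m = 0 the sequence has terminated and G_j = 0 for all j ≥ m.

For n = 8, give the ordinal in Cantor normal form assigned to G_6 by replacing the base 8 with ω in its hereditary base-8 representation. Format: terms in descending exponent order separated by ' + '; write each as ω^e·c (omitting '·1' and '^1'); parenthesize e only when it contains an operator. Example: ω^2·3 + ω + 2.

ω^ω·2 + ω^2·2 + ω + 3

step 0: 8 = 2^(2 + 1); sub 3 for 2: 3^(3 + 1); = 81; G_1 = 81−1 = 80
step 1: 80 = 2·3^3 + 2·3^2 + 2·3 + 2; sub 4 for 3: 2·4^4 + 2·4^2 + 2·4 + 2; = 554; G_2 = 554−1 = 553
step 2: 553 = 2·4^4 + 2·4^2 + 2·4 + 1; sub 5 for 4: 2·5^5 + 2·5^2 + 2·5 + 1; = 6311; G_3 = 6311−1 = 6310
step 3: 6310 = 2·5^5 + 2·5^2 + 2·5; sub 6 for 5: 2·6^6 + 2·6^2 + 2·6; = 93396; G_4 = 93396−1 = 93395
step 4: 93395 = 2·6^6 + 2·6^2 + 6 + 5; sub 7 for 6: 2·7^7 + 2·7^2 + 7 + 5; = 1647196; G_5 = 1647196−1 = 1647195
step 5: 1647195 = 2·7^7 + 2·7^2 + 7 + 4; sub 8 for 7: 2·8^8 + 2·8^2 + 8 + 4; = 33554572; G_6 = 33554572−1 = 33554571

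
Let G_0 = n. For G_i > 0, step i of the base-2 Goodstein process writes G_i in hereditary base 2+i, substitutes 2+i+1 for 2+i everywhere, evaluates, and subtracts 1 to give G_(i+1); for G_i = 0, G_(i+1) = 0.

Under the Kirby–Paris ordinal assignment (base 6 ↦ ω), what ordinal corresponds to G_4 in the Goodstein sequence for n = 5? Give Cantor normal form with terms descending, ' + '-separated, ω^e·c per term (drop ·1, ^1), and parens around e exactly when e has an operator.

ω^3·3 + ω^2·3 + ω·3 + 1

[0] 5 ≡ 2^2 + 1 (base 2). Lift 3: 28. −1: 27.
[1] 27 ≡ 3^3 (base 3). Lift 4: 256. −1: 255.
[2] 255 ≡ 3·4^3 + 3·4^2 + 3·4 + 3 (base 4). Lift 5: 468. −1: 467.
[3] 467 ≡ 3·5^3 + 3·5^2 + 3·5 + 2 (base 5). Lift 6: 776. −1: 775.
[4] 775 ≡ 3·6^3 + 3·6^2 + 3·6 + 1 (base 6). Lift 7: 1198. −1: 1197.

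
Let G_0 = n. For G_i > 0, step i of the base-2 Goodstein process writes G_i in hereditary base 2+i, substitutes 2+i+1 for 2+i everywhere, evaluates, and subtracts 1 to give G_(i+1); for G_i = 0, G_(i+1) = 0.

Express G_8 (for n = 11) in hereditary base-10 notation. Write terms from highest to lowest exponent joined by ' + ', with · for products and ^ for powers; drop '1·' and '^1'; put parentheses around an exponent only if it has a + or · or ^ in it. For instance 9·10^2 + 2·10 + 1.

(0) 11|_2 = 2^(2 + 1) + 2 + 1 ↦ 3^(3 + 1) + 3 + 1|_3 = 85 ⇒ 84
(1) 84|_3 = 3^(3 + 1) + 3 ↦ 4^(4 + 1) + 4|_4 = 1028 ⇒ 1027
(2) 1027|_4 = 4^(4 + 1) + 3 ↦ 5^(5 + 1) + 3|_5 = 15628 ⇒ 15627
(3) 15627|_5 = 5^(5 + 1) + 2 ↦ 6^(6 + 1) + 2|_6 = 279938 ⇒ 279937
(4) 279937|_6 = 6^(6 + 1) + 1 ↦ 7^(7 + 1) + 1|_7 = 5764802 ⇒ 5764801
(5) 5764801|_7 = 7^(7 + 1) ↦ 8^(8 + 1)|_8 = 134217728 ⇒ 134217727
(6) 134217727|_8 = 7·8^8 + 7·8^7 + 7·8^6 + 7·8^5 + 7·8^4 + 7·8^3 + 7·8^2 + 7·8 + 7 ↦ 7·9^9 + 7·9^7 + 7·9^6 + 7·9^5 + 7·9^4 + 7·9^3 + 7·9^2 + 7·9 + 7|_9 = 2749609303 ⇒ 2749609302
(7) 2749609302|_9 = 7·9^9 + 7·9^7 + 7·9^6 + 7·9^5 + 7·9^4 + 7·9^3 + 7·9^2 + 7·9 + 6 ↦ 7·10^10 + 7·10^7 + 7·10^6 + 7·10^5 + 7·10^4 + 7·10^3 + 7·10^2 + 7·10 + 6|_10 = 70077777776 ⇒ 70077777775

7·10^10 + 7·10^7 + 7·10^6 + 7·10^5 + 7·10^4 + 7·10^3 + 7·10^2 + 7·10 + 5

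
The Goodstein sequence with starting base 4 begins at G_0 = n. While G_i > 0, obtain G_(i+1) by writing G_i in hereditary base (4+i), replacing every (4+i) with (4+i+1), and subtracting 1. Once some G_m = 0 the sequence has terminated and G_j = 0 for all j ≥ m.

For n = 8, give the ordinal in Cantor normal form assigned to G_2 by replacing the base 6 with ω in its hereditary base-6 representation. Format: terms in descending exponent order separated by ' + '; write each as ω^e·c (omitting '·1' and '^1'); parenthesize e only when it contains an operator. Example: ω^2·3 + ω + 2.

ω + 3

base 4: 8 = 2·4; at 5: 2·5 = 10; next = 9
base 5: 9 = 5 + 4; at 6: 6 + 4 = 10; next = 9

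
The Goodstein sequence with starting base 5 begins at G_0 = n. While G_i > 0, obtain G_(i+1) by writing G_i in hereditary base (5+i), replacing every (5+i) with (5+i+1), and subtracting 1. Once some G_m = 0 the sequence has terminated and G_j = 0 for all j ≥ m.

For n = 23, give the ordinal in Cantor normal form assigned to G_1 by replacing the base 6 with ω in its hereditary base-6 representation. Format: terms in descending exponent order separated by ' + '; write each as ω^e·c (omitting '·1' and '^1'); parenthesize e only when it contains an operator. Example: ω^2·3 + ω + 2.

base 5: 23 = 4·5 + 3; at 6: 4·6 + 3 = 27; next = 26
base 6: 26 = 4·6 + 2; at 7: 4·7 + 2 = 30; next = 29

ω·4 + 2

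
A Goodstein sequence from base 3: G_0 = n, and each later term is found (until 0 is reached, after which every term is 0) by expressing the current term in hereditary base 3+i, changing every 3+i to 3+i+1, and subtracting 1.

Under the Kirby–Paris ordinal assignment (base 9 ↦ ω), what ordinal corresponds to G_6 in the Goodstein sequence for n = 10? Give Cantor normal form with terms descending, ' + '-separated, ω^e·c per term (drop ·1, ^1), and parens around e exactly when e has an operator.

ω·4

G_0 = 10. HB_3(10) = 3^2 + 1. Bump = 17. G_1 = 16.
G_1 = 16. HB_4(16) = 4^2. Bump = 25. G_2 = 24.
G_2 = 24. HB_5(24) = 4·5 + 4. Bump = 28. G_3 = 27.
G_3 = 27. HB_6(27) = 4·6 + 3. Bump = 31. G_4 = 30.
G_4 = 30. HB_7(30) = 4·7 + 2. Bump = 34. G_5 = 33.
G_5 = 33. HB_8(33) = 4·8 + 1. Bump = 37. G_6 = 36.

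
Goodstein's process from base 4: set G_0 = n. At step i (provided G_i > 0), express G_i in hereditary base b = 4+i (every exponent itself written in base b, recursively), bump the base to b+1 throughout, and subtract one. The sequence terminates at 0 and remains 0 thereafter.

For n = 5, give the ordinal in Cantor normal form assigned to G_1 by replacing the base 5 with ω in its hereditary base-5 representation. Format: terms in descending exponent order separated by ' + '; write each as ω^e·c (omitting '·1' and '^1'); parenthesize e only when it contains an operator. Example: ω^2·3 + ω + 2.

ω

G_0 = 5. HB_4(5) = 4 + 1. Bump = 6. G_1 = 5.
G_1 = 5. HB_5(5) = 5. Bump = 6. G_2 = 5.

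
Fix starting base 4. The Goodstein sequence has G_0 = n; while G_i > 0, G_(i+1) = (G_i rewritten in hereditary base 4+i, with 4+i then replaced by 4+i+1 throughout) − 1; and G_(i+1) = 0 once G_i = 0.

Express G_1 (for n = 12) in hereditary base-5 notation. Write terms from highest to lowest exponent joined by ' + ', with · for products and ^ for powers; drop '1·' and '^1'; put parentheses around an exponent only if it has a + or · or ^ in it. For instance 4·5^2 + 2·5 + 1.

2·5 + 4

12 —HB4→ 3·4 —bump→ 3·5 = 15 —(−1)→ 14
14 —HB5→ 2·5 + 4 —bump→ 2·6 + 4 = 16 —(−1)→ 15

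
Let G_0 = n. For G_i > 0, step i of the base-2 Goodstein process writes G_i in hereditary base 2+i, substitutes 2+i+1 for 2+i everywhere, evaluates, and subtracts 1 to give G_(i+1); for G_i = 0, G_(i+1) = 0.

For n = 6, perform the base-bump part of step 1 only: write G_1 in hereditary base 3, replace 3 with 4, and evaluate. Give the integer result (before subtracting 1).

base 2: 6 = 2^2 + 2; at 3: 3^3 + 3 = 30; next = 29
base 3: 29 = 3^3 + 2; at 4: 4^4 + 2 = 258; next = 257

258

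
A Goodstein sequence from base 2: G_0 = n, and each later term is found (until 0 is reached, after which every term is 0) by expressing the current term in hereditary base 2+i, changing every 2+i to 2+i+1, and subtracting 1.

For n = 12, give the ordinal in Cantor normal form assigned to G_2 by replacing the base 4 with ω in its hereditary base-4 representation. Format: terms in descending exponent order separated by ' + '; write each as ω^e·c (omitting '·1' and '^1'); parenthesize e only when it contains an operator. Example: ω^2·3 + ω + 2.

ω^(ω + 1) + ω^2·2 + ω·2 + 1

[0] 12 ≡ 2^(2 + 1) + 2^2 (base 2). Lift 3: 108. −1: 107.
[1] 107 ≡ 3^(3 + 1) + 2·3^2 + 2·3 + 2 (base 3). Lift 4: 1066. −1: 1065.
[2] 1065 ≡ 4^(4 + 1) + 2·4^2 + 2·4 + 1 (base 4). Lift 5: 15686. −1: 15685.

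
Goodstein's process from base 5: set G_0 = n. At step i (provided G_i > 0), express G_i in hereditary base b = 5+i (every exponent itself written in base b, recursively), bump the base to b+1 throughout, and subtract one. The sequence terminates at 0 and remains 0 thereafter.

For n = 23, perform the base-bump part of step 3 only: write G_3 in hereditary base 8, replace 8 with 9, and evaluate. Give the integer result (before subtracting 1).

step 0: 23 = 4·5 + 3; sub 6 for 5: 4·6 + 3; = 27; G_1 = 27−1 = 26
step 1: 26 = 4·6 + 2; sub 7 for 6: 4·7 + 2; = 30; G_2 = 30−1 = 29
step 2: 29 = 4·7 + 1; sub 8 for 7: 4·8 + 1; = 33; G_3 = 33−1 = 32

36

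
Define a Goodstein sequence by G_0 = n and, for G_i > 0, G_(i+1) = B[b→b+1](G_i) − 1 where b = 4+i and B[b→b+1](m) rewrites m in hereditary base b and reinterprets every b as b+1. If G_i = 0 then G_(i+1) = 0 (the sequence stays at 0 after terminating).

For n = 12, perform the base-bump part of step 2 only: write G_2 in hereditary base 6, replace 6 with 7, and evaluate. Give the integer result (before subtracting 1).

17

G_0=12  [base 4] 3·4  →[4↦5]→  3·5 = 15  −1 ⇒ G_1=14
G_1=14  [base 5] 2·5 + 4  →[5↦6]→  2·6 + 4 = 16  −1 ⇒ G_2=15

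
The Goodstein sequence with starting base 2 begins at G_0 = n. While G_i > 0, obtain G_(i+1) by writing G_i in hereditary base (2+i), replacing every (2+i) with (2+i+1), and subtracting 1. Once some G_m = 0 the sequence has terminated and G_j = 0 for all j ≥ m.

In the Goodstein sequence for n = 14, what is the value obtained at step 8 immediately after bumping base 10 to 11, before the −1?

G_0=14  [base 2] 2^(2 + 1) + 2^2 + 2  →[2↦3]→  3^(3 + 1) + 3^3 + 3 = 111  −1 ⇒ G_1=110
G_1=110  [base 3] 3^(3 + 1) + 3^3 + 2  →[3↦4]→  4^(4 + 1) + 4^4 + 2 = 1282  −1 ⇒ G_2=1281
G_2=1281  [base 4] 4^(4 + 1) + 4^4 + 1  →[4↦5]→  5^(5 + 1) + 5^5 + 1 = 18751  −1 ⇒ G_3=18750
G_3=18750  [base 5] 5^(5 + 1) + 5^5  →[5↦6]→  6^(6 + 1) + 6^6 = 326592  −1 ⇒ G_4=326591
G_4=326591  [base 6] 6^(6 + 1) + 5·6^5 + 5·6^4 + 5·6^3 + 5·6^2 + 5·6 + 5  →[6↦7]→  7^(7 + 1) + 5·7^5 + 5·7^4 + 5·7^3 + 5·7^2 + 5·7 + 5 = 5862841  −1 ⇒ G_5=5862840
G_5=5862840  [base 7] 7^(7 + 1) + 5·7^5 + 5·7^4 + 5·7^3 + 5·7^2 + 5·7 + 4  →[7↦8]→  8^(8 + 1) + 5·8^5 + 5·8^4 + 5·8^3 + 5·8^2 + 5·8 + 4 = 134404972  −1 ⇒ G_6=134404971
G_6=134404971  [base 8] 8^(8 + 1) + 5·8^5 + 5·8^4 + 5·8^3 + 5·8^2 + 5·8 + 3  →[8↦9]→  9^(9 + 1) + 5·9^5 + 5·9^4 + 5·9^3 + 5·9^2 + 5·9 + 3 = 3487116549  −1 ⇒ G_7=3487116548
G_7=3487116548  [base 9] 9^(9 + 1) + 5·9^5 + 5·9^4 + 5·9^3 + 5·9^2 + 5·9 + 2  →[9↦10]→  10^(10 + 1) + 5·10^5 + 5·10^4 + 5·10^3 + 5·10^2 + 5·10 + 2 = 100000555552  −1 ⇒ G_8=100000555551

3138429262497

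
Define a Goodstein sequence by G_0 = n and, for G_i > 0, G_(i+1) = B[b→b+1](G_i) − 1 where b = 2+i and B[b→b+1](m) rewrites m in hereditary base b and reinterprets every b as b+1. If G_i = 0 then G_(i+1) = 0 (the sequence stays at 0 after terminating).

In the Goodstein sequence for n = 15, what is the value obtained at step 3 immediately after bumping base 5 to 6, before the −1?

326594

[0] 15 ≡ 2^(2 + 1) + 2^2 + 2 + 1 (base 2). Lift 3: 112. −1: 111.
[1] 111 ≡ 3^(3 + 1) + 3^3 + 3 (base 3). Lift 4: 1284. −1: 1283.
[2] 1283 ≡ 4^(4 + 1) + 4^4 + 3 (base 4). Lift 5: 18753. −1: 18752.
[3] 18752 ≡ 5^(5 + 1) + 5^5 + 2 (base 5). Lift 6: 326594. −1: 326593.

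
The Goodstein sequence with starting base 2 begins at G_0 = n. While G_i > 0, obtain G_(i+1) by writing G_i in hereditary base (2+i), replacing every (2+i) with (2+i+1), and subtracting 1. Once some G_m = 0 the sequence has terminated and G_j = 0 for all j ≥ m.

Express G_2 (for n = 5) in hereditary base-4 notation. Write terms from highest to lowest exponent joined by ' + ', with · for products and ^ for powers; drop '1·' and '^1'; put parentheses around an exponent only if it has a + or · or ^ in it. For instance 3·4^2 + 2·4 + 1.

3·4^3 + 3·4^2 + 3·4 + 3

[0] 5 ≡ 2^2 + 1 (base 2). Lift 3: 28. −1: 27.
[1] 27 ≡ 3^3 (base 3). Lift 4: 256. −1: 255.
[2] 255 ≡ 3·4^3 + 3·4^2 + 3·4 + 3 (base 4). Lift 5: 468. −1: 467.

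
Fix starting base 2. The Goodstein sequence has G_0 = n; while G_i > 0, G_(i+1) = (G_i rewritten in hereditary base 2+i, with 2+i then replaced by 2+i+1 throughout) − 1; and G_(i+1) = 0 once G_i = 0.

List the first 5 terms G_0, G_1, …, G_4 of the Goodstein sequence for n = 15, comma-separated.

G_0 = 15. HB_2(15) = 2^(2 + 1) + 2^2 + 2 + 1. Bump = 112. G_1 = 111.
G_1 = 111. HB_3(111) = 3^(3 + 1) + 3^3 + 3. Bump = 1284. G_2 = 1283.
G_2 = 1283. HB_4(1283) = 4^(4 + 1) + 4^4 + 3. Bump = 18753. G_3 = 18752.
G_3 = 18752. HB_5(18752) = 5^(5 + 1) + 5^5 + 2. Bump = 326594. G_4 = 326593.

15, 111, 1283, 18752, 326593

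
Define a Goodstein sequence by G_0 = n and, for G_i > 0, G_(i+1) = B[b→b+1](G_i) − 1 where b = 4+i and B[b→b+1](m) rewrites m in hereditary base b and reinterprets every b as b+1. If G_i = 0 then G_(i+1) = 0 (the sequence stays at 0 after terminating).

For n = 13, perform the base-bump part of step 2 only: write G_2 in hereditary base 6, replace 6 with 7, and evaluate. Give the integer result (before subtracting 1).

19

(0) 13|_4 = 3·4 + 1 ↦ 3·5 + 1|_5 = 16 ⇒ 15
(1) 15|_5 = 3·5 ↦ 3·6|_6 = 18 ⇒ 17
(2) 17|_6 = 2·6 + 5 ↦ 2·7 + 5|_7 = 19 ⇒ 18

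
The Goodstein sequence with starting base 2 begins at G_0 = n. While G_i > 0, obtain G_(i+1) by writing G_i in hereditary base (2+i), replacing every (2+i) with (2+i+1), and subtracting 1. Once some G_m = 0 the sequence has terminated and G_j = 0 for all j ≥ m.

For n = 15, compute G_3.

18752

(0) 15|_2 = 2^(2 + 1) + 2^2 + 2 + 1 ↦ 3^(3 + 1) + 3^3 + 3 + 1|_3 = 112 ⇒ 111
(1) 111|_3 = 3^(3 + 1) + 3^3 + 3 ↦ 4^(4 + 1) + 4^4 + 4|_4 = 1284 ⇒ 1283
(2) 1283|_4 = 4^(4 + 1) + 4^4 + 3 ↦ 5^(5 + 1) + 5^5 + 3|_5 = 18753 ⇒ 18752
(3) 18752|_5 = 5^(5 + 1) + 5^5 + 2 ↦ 6^(6 + 1) + 6^6 + 2|_6 = 326594 ⇒ 326593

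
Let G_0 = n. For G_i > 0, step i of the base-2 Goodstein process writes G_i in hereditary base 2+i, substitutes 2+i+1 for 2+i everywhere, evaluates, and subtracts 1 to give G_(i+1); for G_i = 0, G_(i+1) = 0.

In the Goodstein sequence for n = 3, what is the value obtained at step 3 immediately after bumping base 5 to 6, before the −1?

G_0=3  [base 2] 2 + 1  →[2↦3]→  3 + 1 = 4  −1 ⇒ G_1=3
G_1=3  [base 3] 3  →[3↦4]→  4 = 4  −1 ⇒ G_2=3
G_2=3  [base 4] 3  →[4↦5]→  3 = 3  −1 ⇒ G_3=2
G_3=2  [base 5] 2  →[5↦6]→  2 = 2  −1 ⇒ G_4=1

2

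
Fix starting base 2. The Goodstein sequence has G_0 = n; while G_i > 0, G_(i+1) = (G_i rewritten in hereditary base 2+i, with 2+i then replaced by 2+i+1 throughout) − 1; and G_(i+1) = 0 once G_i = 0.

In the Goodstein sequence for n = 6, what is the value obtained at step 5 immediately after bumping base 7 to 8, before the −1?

187244

G_0=6  [base 2] 2^2 + 2  →[2↦3]→  3^3 + 3 = 30  −1 ⇒ G_1=29
G_1=29  [base 3] 3^3 + 2  →[3↦4]→  4^4 + 2 = 258  −1 ⇒ G_2=257
G_2=257  [base 4] 4^4 + 1  →[4↦5]→  5^5 + 1 = 3126  −1 ⇒ G_3=3125
G_3=3125  [base 5] 5^5  →[5↦6]→  6^6 = 46656  −1 ⇒ G_4=46655
G_4=46655  [base 6] 5·6^5 + 5·6^4 + 5·6^3 + 5·6^2 + 5·6 + 5  →[6↦7]→  5·7^5 + 5·7^4 + 5·7^3 + 5·7^2 + 5·7 + 5 = 98040  −1 ⇒ G_5=98039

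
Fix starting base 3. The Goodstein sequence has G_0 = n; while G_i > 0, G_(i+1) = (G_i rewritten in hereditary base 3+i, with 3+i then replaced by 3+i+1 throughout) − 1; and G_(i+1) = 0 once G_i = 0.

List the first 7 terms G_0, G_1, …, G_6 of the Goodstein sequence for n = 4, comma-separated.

4, 4, 4, 3, 2, 1, 0

4 —HB3→ 3 + 1 —bump→ 4 + 1 = 5 —(−1)→ 4
4 —HB4→ 4 —bump→ 5 = 5 —(−1)→ 4
4 —HB5→ 4 —bump→ 4 = 4 —(−1)→ 3
3 —HB6→ 3 —bump→ 3 = 3 —(−1)→ 2
2 —HB7→ 2 —bump→ 2 = 2 —(−1)→ 1
1 —HB8→ 1 —bump→ 1 = 1 —(−1)→ 0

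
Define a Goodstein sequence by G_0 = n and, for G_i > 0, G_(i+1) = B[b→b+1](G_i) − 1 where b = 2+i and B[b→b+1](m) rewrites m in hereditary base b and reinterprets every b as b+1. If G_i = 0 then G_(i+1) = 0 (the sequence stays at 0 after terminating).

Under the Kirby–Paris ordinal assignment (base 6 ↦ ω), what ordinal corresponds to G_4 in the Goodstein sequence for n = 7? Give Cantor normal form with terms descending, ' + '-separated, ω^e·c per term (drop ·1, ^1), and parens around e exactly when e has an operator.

ω^ω + 1

(0) 7|_2 = 2^2 + 2 + 1 ↦ 3^3 + 3 + 1|_3 = 31 ⇒ 30
(1) 30|_3 = 3^3 + 3 ↦ 4^4 + 4|_4 = 260 ⇒ 259
(2) 259|_4 = 4^4 + 3 ↦ 5^5 + 3|_5 = 3128 ⇒ 3127
(3) 3127|_5 = 5^5 + 2 ↦ 6^6 + 2|_6 = 46658 ⇒ 46657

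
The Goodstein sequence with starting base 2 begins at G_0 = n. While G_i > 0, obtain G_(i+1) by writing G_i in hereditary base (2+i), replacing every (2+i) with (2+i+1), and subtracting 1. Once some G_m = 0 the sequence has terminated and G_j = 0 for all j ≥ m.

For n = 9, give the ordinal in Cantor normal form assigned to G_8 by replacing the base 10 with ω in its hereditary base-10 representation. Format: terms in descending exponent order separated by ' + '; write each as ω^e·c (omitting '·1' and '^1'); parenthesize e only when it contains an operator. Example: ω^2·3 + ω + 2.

9 —HB2→ 2^(2 + 1) + 1 —bump→ 3^(3 + 1) + 1 = 82 —(−1)→ 81
81 —HB3→ 3^(3 + 1) —bump→ 4^(4 + 1) = 1024 —(−1)→ 1023
1023 —HB4→ 3·4^4 + 3·4^3 + 3·4^2 + 3·4 + 3 —bump→ 3·5^5 + 3·5^3 + 3·5^2 + 3·5 + 3 = 9843 —(−1)→ 9842
9842 —HB5→ 3·5^5 + 3·5^3 + 3·5^2 + 3·5 + 2 —bump→ 3·6^6 + 3·6^3 + 3·6^2 + 3·6 + 2 = 140744 —(−1)→ 140743
140743 —HB6→ 3·6^6 + 3·6^3 + 3·6^2 + 3·6 + 1 —bump→ 3·7^7 + 3·7^3 + 3·7^2 + 3·7 + 1 = 2471827 —(−1)→ 2471826
2471826 —HB7→ 3·7^7 + 3·7^3 + 3·7^2 + 3·7 —bump→ 3·8^8 + 3·8^3 + 3·8^2 + 3·8 = 50333400 —(−1)→ 50333399
50333399 —HB8→ 3·8^8 + 3·8^3 + 3·8^2 + 2·8 + 7 —bump→ 3·9^9 + 3·9^3 + 3·9^2 + 2·9 + 7 = 1162263922 —(−1)→ 1162263921
1162263921 —HB9→ 3·9^9 + 3·9^3 + 3·9^2 + 2·9 + 6 —bump→ 3·10^10 + 3·10^3 + 3·10^2 + 2·10 + 6 = 30000003326 —(−1)→ 30000003325

ω^ω·3 + ω^3·3 + ω^2·3 + ω·2 + 5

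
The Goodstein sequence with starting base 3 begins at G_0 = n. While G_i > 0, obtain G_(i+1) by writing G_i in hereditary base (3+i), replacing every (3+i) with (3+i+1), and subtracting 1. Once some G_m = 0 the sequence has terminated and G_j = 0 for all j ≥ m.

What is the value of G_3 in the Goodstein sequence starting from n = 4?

3

[0] 4 ≡ 3 + 1 (base 3). Lift 4: 5. −1: 4.
[1] 4 ≡ 4 (base 4). Lift 5: 5. −1: 4.
[2] 4 ≡ 4 (base 5). Lift 6: 4. −1: 3.
[3] 3 ≡ 3 (base 6). Lift 7: 3. −1: 2.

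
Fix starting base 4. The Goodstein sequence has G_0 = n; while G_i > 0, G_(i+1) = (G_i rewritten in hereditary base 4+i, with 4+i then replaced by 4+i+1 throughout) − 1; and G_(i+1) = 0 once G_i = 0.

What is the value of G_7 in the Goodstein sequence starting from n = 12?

step 0: 12 = 3·4; sub 5 for 4: 3·5; = 15; G_1 = 15−1 = 14
step 1: 14 = 2·5 + 4; sub 6 for 5: 2·6 + 4; = 16; G_2 = 16−1 = 15
step 2: 15 = 2·6 + 3; sub 7 for 6: 2·7 + 3; = 17; G_3 = 17−1 = 16
step 3: 16 = 2·7 + 2; sub 8 for 7: 2·8 + 2; = 18; G_4 = 18−1 = 17
step 4: 17 = 2·8 + 1; sub 9 for 8: 2·9 + 1; = 19; G_5 = 19−1 = 18
step 5: 18 = 2·9; sub 10 for 9: 2·10; = 20; G_6 = 20−1 = 19
step 6: 19 = 10 + 9; sub 11 for 10: 11 + 9; = 20; G_7 = 20−1 = 19

19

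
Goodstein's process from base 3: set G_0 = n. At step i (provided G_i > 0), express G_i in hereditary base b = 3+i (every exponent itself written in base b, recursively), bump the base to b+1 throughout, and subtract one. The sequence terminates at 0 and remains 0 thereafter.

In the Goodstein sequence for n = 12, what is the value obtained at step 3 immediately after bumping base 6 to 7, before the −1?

step 0: 12 = 3^2 + 3; sub 4 for 3: 4^2 + 4; = 20; G_1 = 20−1 = 19
step 1: 19 = 4^2 + 3; sub 5 for 4: 5^2 + 3; = 28; G_2 = 28−1 = 27
step 2: 27 = 5^2 + 2; sub 6 for 5: 6^2 + 2; = 38; G_3 = 38−1 = 37
step 3: 37 = 6^2 + 1; sub 7 for 6: 7^2 + 1; = 50; G_4 = 50−1 = 49

50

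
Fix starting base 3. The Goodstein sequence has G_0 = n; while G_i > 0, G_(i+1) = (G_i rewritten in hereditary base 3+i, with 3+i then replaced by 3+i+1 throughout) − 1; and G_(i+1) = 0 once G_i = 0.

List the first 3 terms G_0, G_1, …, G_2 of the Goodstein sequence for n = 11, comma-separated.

11, 17, 25

G_0 = 11. HB_3(11) = 3^2 + 2. Bump = 18. G_1 = 17.
G_1 = 17. HB_4(17) = 4^2 + 1. Bump = 26. G_2 = 25.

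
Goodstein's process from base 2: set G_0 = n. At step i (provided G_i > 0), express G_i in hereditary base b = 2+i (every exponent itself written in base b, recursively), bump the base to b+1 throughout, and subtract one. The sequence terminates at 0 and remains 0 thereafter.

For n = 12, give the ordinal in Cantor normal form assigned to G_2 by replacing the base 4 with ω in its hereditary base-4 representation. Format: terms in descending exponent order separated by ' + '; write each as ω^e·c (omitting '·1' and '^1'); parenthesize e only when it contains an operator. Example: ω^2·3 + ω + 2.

ω^(ω + 1) + ω^2·2 + ω·2 + 1

[0] 12 ≡ 2^(2 + 1) + 2^2 (base 2). Lift 3: 108. −1: 107.
[1] 107 ≡ 3^(3 + 1) + 2·3^2 + 2·3 + 2 (base 3). Lift 4: 1066. −1: 1065.
[2] 1065 ≡ 4^(4 + 1) + 2·4^2 + 2·4 + 1 (base 4). Lift 5: 15686. −1: 15685.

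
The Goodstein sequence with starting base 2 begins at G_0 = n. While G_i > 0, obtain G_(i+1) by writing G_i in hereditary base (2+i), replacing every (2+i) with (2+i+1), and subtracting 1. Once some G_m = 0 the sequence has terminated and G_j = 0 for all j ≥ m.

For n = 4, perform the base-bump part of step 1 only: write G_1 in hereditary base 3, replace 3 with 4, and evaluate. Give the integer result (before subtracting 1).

42

4 —HB2→ 2^2 —bump→ 3^3 = 27 —(−1)→ 26
26 —HB3→ 2·3^2 + 2·3 + 2 —bump→ 2·4^2 + 2·4 + 2 = 42 —(−1)→ 41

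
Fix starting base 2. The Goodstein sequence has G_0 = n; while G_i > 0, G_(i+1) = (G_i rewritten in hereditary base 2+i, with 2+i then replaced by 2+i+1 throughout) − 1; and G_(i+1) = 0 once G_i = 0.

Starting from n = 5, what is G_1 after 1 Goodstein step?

i=0: 5 = 2^2 + 1 (b=2); 2→3: 3^3 + 1 = 28; 28−1 = 27
i=1: 27 = 3^3 (b=3); 3→4: 4^4 = 256; 256−1 = 255

27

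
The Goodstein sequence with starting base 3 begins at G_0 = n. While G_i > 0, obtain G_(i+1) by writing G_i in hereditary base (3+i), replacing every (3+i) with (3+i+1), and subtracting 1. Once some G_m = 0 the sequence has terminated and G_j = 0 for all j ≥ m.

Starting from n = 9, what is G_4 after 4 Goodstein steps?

G_0=9  [base 3] 3^2  →[3↦4]→  4^2 = 16  −1 ⇒ G_1=15
G_1=15  [base 4] 3·4 + 3  →[4↦5]→  3·5 + 3 = 18  −1 ⇒ G_2=17
G_2=17  [base 5] 3·5 + 2  →[5↦6]→  3·6 + 2 = 20  −1 ⇒ G_3=19
G_3=19  [base 6] 3·6 + 1  →[6↦7]→  3·7 + 1 = 22  −1 ⇒ G_4=21
G_4=21  [base 7] 3·7  →[7↦8]→  3·8 = 24  −1 ⇒ G_5=23

21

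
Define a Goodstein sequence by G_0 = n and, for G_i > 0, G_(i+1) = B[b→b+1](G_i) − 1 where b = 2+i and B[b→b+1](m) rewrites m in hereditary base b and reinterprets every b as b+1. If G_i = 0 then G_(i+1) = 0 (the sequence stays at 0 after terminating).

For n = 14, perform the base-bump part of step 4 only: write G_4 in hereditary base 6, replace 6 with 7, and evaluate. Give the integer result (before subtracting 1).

5862841

G_0 = 14. HB_2(14) = 2^(2 + 1) + 2^2 + 2. Bump = 111. G_1 = 110.
G_1 = 110. HB_3(110) = 3^(3 + 1) + 3^3 + 2. Bump = 1282. G_2 = 1281.
G_2 = 1281. HB_4(1281) = 4^(4 + 1) + 4^4 + 1. Bump = 18751. G_3 = 18750.
G_3 = 18750. HB_5(18750) = 5^(5 + 1) + 5^5. Bump = 326592. G_4 = 326591.
G_4 = 326591. HB_6(326591) = 6^(6 + 1) + 5·6^5 + 5·6^4 + 5·6^3 + 5·6^2 + 5·6 + 5. Bump = 5862841. G_5 = 5862840.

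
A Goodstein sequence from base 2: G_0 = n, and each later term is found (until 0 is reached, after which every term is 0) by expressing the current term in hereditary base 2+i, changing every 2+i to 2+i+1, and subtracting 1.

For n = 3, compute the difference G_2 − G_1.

i=0: 3 = 2 + 1 (b=2); 2→3: 3 + 1 = 4; 4−1 = 3
i=1: 3 = 3 (b=3); 3→4: 4 = 4; 4−1 = 3

0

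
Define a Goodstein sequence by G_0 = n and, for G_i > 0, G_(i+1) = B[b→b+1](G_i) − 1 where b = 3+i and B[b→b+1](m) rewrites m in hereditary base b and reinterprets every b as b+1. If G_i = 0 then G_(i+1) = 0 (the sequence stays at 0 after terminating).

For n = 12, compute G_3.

37

step 0: 12 = 3^2 + 3; sub 4 for 3: 4^2 + 4; = 20; G_1 = 20−1 = 19
step 1: 19 = 4^2 + 3; sub 5 for 4: 5^2 + 3; = 28; G_2 = 28−1 = 27
step 2: 27 = 5^2 + 2; sub 6 for 5: 6^2 + 2; = 38; G_3 = 38−1 = 37
step 3: 37 = 6^2 + 1; sub 7 for 6: 7^2 + 1; = 50; G_4 = 50−1 = 49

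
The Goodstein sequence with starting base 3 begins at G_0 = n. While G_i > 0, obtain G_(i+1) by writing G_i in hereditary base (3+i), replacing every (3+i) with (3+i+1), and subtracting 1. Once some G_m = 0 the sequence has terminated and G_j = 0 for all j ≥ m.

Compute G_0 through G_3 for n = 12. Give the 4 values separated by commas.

12 —HB3→ 3^2 + 3 —bump→ 4^2 + 4 = 20 —(−1)→ 19
19 —HB4→ 4^2 + 3 —bump→ 5^2 + 3 = 28 —(−1)→ 27
27 —HB5→ 5^2 + 2 —bump→ 6^2 + 2 = 38 —(−1)→ 37

12, 19, 27, 37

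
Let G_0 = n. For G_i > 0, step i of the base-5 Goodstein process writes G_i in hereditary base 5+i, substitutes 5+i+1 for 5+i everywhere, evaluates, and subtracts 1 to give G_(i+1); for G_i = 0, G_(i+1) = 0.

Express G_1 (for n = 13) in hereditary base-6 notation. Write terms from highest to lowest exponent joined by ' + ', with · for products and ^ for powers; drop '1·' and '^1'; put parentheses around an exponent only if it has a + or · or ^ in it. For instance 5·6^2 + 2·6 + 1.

i=0: 13 = 2·5 + 3 (b=5); 5→6: 2·6 + 3 = 15; 15−1 = 14
i=1: 14 = 2·6 + 2 (b=6); 6→7: 2·7 + 2 = 16; 16−1 = 15

2·6 + 2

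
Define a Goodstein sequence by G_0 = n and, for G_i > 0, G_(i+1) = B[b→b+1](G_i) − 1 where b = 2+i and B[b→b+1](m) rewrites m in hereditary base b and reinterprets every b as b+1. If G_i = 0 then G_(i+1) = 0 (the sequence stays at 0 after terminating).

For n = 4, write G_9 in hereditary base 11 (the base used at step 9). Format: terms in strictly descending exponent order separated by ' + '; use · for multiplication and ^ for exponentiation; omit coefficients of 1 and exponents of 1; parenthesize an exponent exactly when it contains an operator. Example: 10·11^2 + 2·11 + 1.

2·11^2 + 11

G_0=4  [base 2] 2^2  →[2↦3]→  3^3 = 27  −1 ⇒ G_1=26
G_1=26  [base 3] 2·3^2 + 2·3 + 2  →[3↦4]→  2·4^2 + 2·4 + 2 = 42  −1 ⇒ G_2=41
G_2=41  [base 4] 2·4^2 + 2·4 + 1  →[4↦5]→  2·5^2 + 2·5 + 1 = 61  −1 ⇒ G_3=60
G_3=60  [base 5] 2·5^2 + 2·5  →[5↦6]→  2·6^2 + 2·6 = 84  −1 ⇒ G_4=83
G_4=83  [base 6] 2·6^2 + 6 + 5  →[6↦7]→  2·7^2 + 7 + 5 = 110  −1 ⇒ G_5=109
G_5=109  [base 7] 2·7^2 + 7 + 4  →[7↦8]→  2·8^2 + 8 + 4 = 140  −1 ⇒ G_6=139
G_6=139  [base 8] 2·8^2 + 8 + 3  →[8↦9]→  2·9^2 + 9 + 3 = 174  −1 ⇒ G_7=173
G_7=173  [base 9] 2·9^2 + 9 + 2  →[9↦10]→  2·10^2 + 10 + 2 = 212  −1 ⇒ G_8=211
G_8=211  [base 10] 2·10^2 + 10 + 1  →[10↦11]→  2·11^2 + 11 + 1 = 254  −1 ⇒ G_9=253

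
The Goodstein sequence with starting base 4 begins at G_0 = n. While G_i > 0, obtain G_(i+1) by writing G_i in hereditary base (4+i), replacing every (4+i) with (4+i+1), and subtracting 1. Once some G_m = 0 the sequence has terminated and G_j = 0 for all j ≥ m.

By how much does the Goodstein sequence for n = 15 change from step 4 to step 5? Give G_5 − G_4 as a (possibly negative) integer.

i=0: 15 = 3·4 + 3 (b=4); 4→5: 3·5 + 3 = 18; 18−1 = 17
i=1: 17 = 3·5 + 2 (b=5); 5→6: 3·6 + 2 = 20; 20−1 = 19
i=2: 19 = 3·6 + 1 (b=6); 6→7: 3·7 + 1 = 22; 22−1 = 21
i=3: 21 = 3·7 (b=7); 7→8: 3·8 = 24; 24−1 = 23
i=4: 23 = 2·8 + 7 (b=8); 8→9: 2·9 + 7 = 25; 25−1 = 24

1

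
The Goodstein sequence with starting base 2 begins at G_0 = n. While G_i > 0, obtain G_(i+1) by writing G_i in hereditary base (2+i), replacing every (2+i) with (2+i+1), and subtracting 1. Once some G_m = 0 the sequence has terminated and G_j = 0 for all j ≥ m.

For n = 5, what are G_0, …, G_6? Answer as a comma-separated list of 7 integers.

5, 27, 255, 467, 775, 1197, 1751

G_0=5  [base 2] 2^2 + 1  →[2↦3]→  3^3 + 1 = 28  −1 ⇒ G_1=27
G_1=27  [base 3] 3^3  →[3↦4]→  4^4 = 256  −1 ⇒ G_2=255
G_2=255  [base 4] 3·4^3 + 3·4^2 + 3·4 + 3  →[4↦5]→  3·5^3 + 3·5^2 + 3·5 + 3 = 468  −1 ⇒ G_3=467
G_3=467  [base 5] 3·5^3 + 3·5^2 + 3·5 + 2  →[5↦6]→  3·6^3 + 3·6^2 + 3·6 + 2 = 776  −1 ⇒ G_4=775
G_4=775  [base 6] 3·6^3 + 3·6^2 + 3·6 + 1  →[6↦7]→  3·7^3 + 3·7^2 + 3·7 + 1 = 1198  −1 ⇒ G_5=1197
G_5=1197  [base 7] 3·7^3 + 3·7^2 + 3·7  →[7↦8]→  3·8^3 + 3·8^2 + 3·8 = 1752  −1 ⇒ G_6=1751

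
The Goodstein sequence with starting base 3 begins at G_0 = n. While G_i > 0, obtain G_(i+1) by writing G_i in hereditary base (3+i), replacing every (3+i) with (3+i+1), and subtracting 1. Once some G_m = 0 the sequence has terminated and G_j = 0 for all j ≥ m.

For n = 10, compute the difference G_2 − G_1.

step 0: 10 = 3^2 + 1; sub 4 for 3: 4^2 + 1; = 17; G_1 = 17−1 = 16
step 1: 16 = 4^2; sub 5 for 4: 5^2; = 25; G_2 = 25−1 = 24

8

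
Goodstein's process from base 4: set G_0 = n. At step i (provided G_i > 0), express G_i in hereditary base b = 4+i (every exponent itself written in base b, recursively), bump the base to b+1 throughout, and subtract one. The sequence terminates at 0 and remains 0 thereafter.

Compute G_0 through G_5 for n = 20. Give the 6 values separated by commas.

base 4: 20 = 4^2 + 4; at 5: 5^2 + 5 = 30; next = 29
base 5: 29 = 5^2 + 4; at 6: 6^2 + 4 = 40; next = 39
base 6: 39 = 6^2 + 3; at 7: 7^2 + 3 = 52; next = 51
base 7: 51 = 7^2 + 2; at 8: 8^2 + 2 = 66; next = 65
base 8: 65 = 8^2 + 1; at 9: 9^2 + 1 = 82; next = 81

20, 29, 39, 51, 65, 81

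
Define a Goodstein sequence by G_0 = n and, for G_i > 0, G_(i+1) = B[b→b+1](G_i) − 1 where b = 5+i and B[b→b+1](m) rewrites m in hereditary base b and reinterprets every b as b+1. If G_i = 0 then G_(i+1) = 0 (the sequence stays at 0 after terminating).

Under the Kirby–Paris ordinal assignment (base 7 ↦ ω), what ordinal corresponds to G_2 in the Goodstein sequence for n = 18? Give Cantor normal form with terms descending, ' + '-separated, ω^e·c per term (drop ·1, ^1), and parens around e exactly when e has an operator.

G_0=18  [base 5] 3·5 + 3  →[5↦6]→  3·6 + 3 = 21  −1 ⇒ G_1=20
G_1=20  [base 6] 3·6 + 2  →[6↦7]→  3·7 + 2 = 23  −1 ⇒ G_2=22

ω·3 + 1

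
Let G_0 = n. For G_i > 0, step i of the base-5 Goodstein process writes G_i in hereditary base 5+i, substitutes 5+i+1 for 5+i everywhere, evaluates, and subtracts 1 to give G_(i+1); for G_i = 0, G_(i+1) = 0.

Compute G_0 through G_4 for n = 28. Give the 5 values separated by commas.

28, 38, 50, 64, 80

G_0=28  [base 5] 5^2 + 3  →[5↦6]→  6^2 + 3 = 39  −1 ⇒ G_1=38
G_1=38  [base 6] 6^2 + 2  →[6↦7]→  7^2 + 2 = 51  −1 ⇒ G_2=50
G_2=50  [base 7] 7^2 + 1  →[7↦8]→  8^2 + 1 = 65  −1 ⇒ G_3=64
G_3=64  [base 8] 8^2  →[8↦9]→  9^2 = 81  −1 ⇒ G_4=80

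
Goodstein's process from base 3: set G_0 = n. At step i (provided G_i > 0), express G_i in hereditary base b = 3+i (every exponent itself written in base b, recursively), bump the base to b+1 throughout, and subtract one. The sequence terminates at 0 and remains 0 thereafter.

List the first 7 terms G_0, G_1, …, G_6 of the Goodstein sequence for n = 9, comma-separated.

base 3: 9 = 3^2; at 4: 4^2 = 16; next = 15
base 4: 15 = 3·4 + 3; at 5: 3·5 + 3 = 18; next = 17
base 5: 17 = 3·5 + 2; at 6: 3·6 + 2 = 20; next = 19
base 6: 19 = 3·6 + 1; at 7: 3·7 + 1 = 22; next = 21
base 7: 21 = 3·7; at 8: 3·8 = 24; next = 23
base 8: 23 = 2·8 + 7; at 9: 2·9 + 7 = 25; next = 24

9, 15, 17, 19, 21, 23, 24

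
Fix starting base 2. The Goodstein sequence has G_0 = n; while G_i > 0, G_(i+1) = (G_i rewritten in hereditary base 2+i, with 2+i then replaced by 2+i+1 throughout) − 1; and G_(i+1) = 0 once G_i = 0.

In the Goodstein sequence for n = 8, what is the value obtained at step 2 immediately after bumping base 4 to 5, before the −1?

6311

[0] 8 ≡ 2^(2 + 1) (base 2). Lift 3: 81. −1: 80.
[1] 80 ≡ 2·3^3 + 2·3^2 + 2·3 + 2 (base 3). Lift 4: 554. −1: 553.
[2] 553 ≡ 2·4^4 + 2·4^2 + 2·4 + 1 (base 4). Lift 5: 6311. −1: 6310.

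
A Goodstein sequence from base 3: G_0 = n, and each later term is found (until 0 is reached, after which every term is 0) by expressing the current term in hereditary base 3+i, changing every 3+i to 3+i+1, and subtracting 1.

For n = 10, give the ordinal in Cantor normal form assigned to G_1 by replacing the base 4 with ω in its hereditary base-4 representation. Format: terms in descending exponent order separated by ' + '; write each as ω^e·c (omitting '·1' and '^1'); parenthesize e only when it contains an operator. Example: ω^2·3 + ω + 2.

[0] 10 ≡ 3^2 + 1 (base 3). Lift 4: 17. −1: 16.
[1] 16 ≡ 4^2 (base 4). Lift 5: 25. −1: 24.

ω^2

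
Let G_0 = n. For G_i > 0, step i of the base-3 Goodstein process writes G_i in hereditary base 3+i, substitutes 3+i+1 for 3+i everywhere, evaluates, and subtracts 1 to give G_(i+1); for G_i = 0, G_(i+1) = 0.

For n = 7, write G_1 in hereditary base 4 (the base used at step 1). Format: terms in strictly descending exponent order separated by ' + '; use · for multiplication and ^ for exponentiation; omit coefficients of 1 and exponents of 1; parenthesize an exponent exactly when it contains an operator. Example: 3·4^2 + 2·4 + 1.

step 0: 7 = 2·3 + 1; sub 4 for 3: 2·4 + 1; = 9; G_1 = 9−1 = 8
step 1: 8 = 2·4; sub 5 for 4: 2·5; = 10; G_2 = 10−1 = 9

2·4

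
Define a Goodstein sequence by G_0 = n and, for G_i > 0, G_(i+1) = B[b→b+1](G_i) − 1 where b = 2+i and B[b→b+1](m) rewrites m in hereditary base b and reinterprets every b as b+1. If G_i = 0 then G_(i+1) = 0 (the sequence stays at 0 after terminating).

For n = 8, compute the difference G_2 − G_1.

8 —HB2→ 2^(2 + 1) —bump→ 3^(3 + 1) = 81 —(−1)→ 80
80 —HB3→ 2·3^3 + 2·3^2 + 2·3 + 2 —bump→ 2·4^4 + 2·4^2 + 2·4 + 2 = 554 —(−1)→ 553

473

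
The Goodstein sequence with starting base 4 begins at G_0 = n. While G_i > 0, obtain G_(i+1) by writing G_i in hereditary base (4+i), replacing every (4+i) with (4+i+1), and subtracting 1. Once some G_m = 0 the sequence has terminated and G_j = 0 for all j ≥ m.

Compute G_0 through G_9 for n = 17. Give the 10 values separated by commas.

step 0: 17 = 4^2 + 1; sub 5 for 4: 5^2 + 1; = 26; G_1 = 26−1 = 25
step 1: 25 = 5^2; sub 6 for 5: 6^2; = 36; G_2 = 36−1 = 35
step 2: 35 = 5·6 + 5; sub 7 for 6: 5·7 + 5; = 40; G_3 = 40−1 = 39
step 3: 39 = 5·7 + 4; sub 8 for 7: 5·8 + 4; = 44; G_4 = 44−1 = 43
step 4: 43 = 5·8 + 3; sub 9 for 8: 5·9 + 3; = 48; G_5 = 48−1 = 47
step 5: 47 = 5·9 + 2; sub 10 for 9: 5·10 + 2; = 52; G_6 = 52−1 = 51
step 6: 51 = 5·10 + 1; sub 11 for 10: 5·11 + 1; = 56; G_7 = 56−1 = 55
step 7: 55 = 5·11; sub 12 for 11: 5·12; = 60; G_8 = 60−1 = 59
step 8: 59 = 4·12 + 11; sub 13 for 12: 4·13 + 11; = 63; G_9 = 63−1 = 62

17, 25, 35, 39, 43, 47, 51, 55, 59, 62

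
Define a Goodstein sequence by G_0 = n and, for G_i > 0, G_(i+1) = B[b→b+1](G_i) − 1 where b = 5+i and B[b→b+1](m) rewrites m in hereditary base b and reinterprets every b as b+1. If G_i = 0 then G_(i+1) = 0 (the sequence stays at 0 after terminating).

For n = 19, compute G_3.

i=0: 19 = 3·5 + 4 (b=5); 5→6: 3·6 + 4 = 22; 22−1 = 21
i=1: 21 = 3·6 + 3 (b=6); 6→7: 3·7 + 3 = 24; 24−1 = 23
i=2: 23 = 3·7 + 2 (b=7); 7→8: 3·8 + 2 = 26; 26−1 = 25
i=3: 25 = 3·8 + 1 (b=8); 8→9: 3·9 + 1 = 28; 28−1 = 27

25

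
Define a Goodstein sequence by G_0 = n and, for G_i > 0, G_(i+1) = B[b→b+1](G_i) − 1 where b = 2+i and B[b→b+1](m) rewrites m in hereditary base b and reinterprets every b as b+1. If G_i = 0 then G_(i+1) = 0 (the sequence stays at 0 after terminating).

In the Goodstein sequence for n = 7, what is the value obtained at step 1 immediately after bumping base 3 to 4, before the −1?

G_0 = 7. HB_2(7) = 2^2 + 2 + 1. Bump = 31. G_1 = 30.
G_1 = 30. HB_3(30) = 3^3 + 3. Bump = 260. G_2 = 259.

260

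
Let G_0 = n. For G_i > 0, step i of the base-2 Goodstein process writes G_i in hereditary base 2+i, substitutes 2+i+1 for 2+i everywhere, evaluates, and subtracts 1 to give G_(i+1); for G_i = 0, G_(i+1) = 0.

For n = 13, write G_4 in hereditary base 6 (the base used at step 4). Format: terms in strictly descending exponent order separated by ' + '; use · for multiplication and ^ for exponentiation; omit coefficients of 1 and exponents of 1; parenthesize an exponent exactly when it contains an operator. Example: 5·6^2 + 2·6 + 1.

6^(6 + 1) + 3·6^3 + 3·6^2 + 3·6 + 1

i=0: 13 = 2^(2 + 1) + 2^2 + 1 (b=2); 2→3: 3^(3 + 1) + 3^3 + 1 = 109; 109−1 = 108
i=1: 108 = 3^(3 + 1) + 3^3 (b=3); 3→4: 4^(4 + 1) + 4^4 = 1280; 1280−1 = 1279
i=2: 1279 = 4^(4 + 1) + 3·4^3 + 3·4^2 + 3·4 + 3 (b=4); 4→5: 5^(5 + 1) + 3·5^3 + 3·5^2 + 3·5 + 3 = 16093; 16093−1 = 16092
i=3: 16092 = 5^(5 + 1) + 3·5^3 + 3·5^2 + 3·5 + 2 (b=5); 5→6: 6^(6 + 1) + 3·6^3 + 3·6^2 + 3·6 + 2 = 280712; 280712−1 = 280711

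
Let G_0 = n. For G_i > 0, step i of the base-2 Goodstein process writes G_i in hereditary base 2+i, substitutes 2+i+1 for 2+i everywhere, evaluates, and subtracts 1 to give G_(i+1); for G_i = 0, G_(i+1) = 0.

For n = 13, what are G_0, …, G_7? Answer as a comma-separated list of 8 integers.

base 2: 13 = 2^(2 + 1) + 2^2 + 1; at 3: 3^(3 + 1) + 3^3 + 1 = 109; next = 108
base 3: 108 = 3^(3 + 1) + 3^3; at 4: 4^(4 + 1) + 4^4 = 1280; next = 1279
base 4: 1279 = 4^(4 + 1) + 3·4^3 + 3·4^2 + 3·4 + 3; at 5: 5^(5 + 1) + 3·5^3 + 3·5^2 + 3·5 + 3 = 16093; next = 16092
base 5: 16092 = 5^(5 + 1) + 3·5^3 + 3·5^2 + 3·5 + 2; at 6: 6^(6 + 1) + 3·6^3 + 3·6^2 + 3·6 + 2 = 280712; next = 280711
base 6: 280711 = 6^(6 + 1) + 3·6^3 + 3·6^2 + 3·6 + 1; at 7: 7^(7 + 1) + 3·7^3 + 3·7^2 + 3·7 + 1 = 5765999; next = 5765998
base 7: 5765998 = 7^(7 + 1) + 3·7^3 + 3·7^2 + 3·7; at 8: 8^(8 + 1) + 3·8^3 + 3·8^2 + 3·8 = 134219480; next = 134219479
base 8: 134219479 = 8^(8 + 1) + 3·8^3 + 3·8^2 + 2·8 + 7; at 9: 9^(9 + 1) + 3·9^3 + 3·9^2 + 2·9 + 7 = 3486786856; next = 3486786855

13, 108, 1279, 16092, 280711, 5765998, 134219479, 3486786855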